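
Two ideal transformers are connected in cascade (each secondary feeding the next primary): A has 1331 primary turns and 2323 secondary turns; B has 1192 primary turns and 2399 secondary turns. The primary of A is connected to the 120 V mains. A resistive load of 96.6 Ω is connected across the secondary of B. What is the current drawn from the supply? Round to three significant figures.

I_supply ≈ 15.3 A

After A: V = 120.00 × 2323/1331 = 209.44 V.
After B: V = 209.44 × 2399/1192 = 421.51 V.
I_load = 421.51/96.6 = 4.3634 A, so P_out = 421.51 × 4.3634 = 1839.2 W.
All ideal ⇒ P_in = P_out, so I_supply = 1839.2/120 = 15.3 A.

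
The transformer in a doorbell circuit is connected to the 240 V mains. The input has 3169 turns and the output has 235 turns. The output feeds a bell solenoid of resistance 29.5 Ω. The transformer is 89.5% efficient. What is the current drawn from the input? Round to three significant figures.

V_out = 240 × 235/3169 = 17.797 V.
I_out = V_out/R = 17.797/29.5 = 0.60330 A.
P_out = V_out I_out = 17.797 × 0.60330 = 10.737 W.
P_in = P_out/η = 10.737/0.895 = 11.997 W.
I_in = P_in/V_in = 11.997/240 = 0.0500 A.

I_in ≈ 0.0500 A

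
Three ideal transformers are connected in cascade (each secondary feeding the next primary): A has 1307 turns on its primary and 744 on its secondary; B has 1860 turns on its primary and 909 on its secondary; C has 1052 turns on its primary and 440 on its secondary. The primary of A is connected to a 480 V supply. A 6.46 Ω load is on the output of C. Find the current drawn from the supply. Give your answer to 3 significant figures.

After A: V = 480.00 × 744/1307 = 273.24 V.
After B: V = 273.24 × 909/1860 = 133.53 V.
After C: V = 133.53 × 440/1052 = 55.850 V.
I_load = 55.850/6.46 = 8.6456 A, so P_out = 55.850 × 8.6456 = 482.86 W.
All ideal ⇒ P_in = P_out, so I_supply = 482.86/480 = 1.01 A.

I_supply ≈ 1.01 A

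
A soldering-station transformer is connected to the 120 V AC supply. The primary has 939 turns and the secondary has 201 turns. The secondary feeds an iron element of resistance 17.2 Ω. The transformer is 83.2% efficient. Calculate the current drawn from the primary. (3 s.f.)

V_s = 120 × 201/939 = 25.687 V.
I_s = V_s/R = 25.687/17.2 = 1.4934 A.
P_out = V_s I_s = 25.687 × 1.4934 = 38.361 W.
P_in = P_out/η = 38.361/0.832 = 46.108 W.
I_p = P_in/V_p = 46.108/120 = 0.384 A.

I_p ≈ 0.384 A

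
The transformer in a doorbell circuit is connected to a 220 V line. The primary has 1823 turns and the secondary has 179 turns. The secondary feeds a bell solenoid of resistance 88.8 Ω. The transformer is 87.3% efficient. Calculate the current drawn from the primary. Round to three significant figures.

V_s = 220 × 179/1823 = 21.602 V.
I_s = V_s/R = 21.602/88.8 = 0.24326 A.
P_out = V_s I_s = 21.602 × 0.24326 = 5.2549 W.
P_in = P_out/η = 5.2549/0.873 = 6.0194 W.
I_p = P_in/V_p = 6.0194/220 = 0.0274 A.

I_p ≈ 0.0274 A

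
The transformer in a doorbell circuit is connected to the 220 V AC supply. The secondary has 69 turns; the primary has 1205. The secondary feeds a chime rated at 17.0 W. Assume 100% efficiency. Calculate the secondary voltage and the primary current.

V_s = V_p × N_s/N_p = 220 × 69/1205 = 12.598 V.
I_s = P/V_s = 17.0/12.598 = 1.3495 A.
I_p = I_s × N_s/N_p = 1.3495 × 69/1205 = 0.0773 A.

V_s ≈ 12.6 V, I_p ≈ 0.0773 A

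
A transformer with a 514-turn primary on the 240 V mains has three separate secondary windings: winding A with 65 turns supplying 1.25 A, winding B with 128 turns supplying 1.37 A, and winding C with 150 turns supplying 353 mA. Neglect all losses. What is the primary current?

I_p ≈ 0.602 A

V_A = 240 × 65/514 = 30.350 V; V_B = 240 × 128/514 = 59.767 V; V_C = 240 × 150/514 = 70.039 V.
P_out = V_A I_A + V_B I_B + V_C I_C = 30.350×1.25 + 59.767×1.37 + 70.039×0.353 = 37.938 + 81.880 + 24.724 = 144.54 W.
Ideal ⇒ P_in = P_out, so I_p = P_out/V_p = 144.54/240 = 0.602 A.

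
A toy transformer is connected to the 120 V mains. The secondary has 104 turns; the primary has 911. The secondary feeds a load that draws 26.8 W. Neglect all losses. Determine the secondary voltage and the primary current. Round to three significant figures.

V_s ≈ 13.7 V, I_p ≈ 0.223 A

V_s = V_p × N_s/N_p = 120 × 104/911 = 13.699 V.
I_s = P/V_s = 26.8/13.699 = 1.9563 A.
I_p = I_s × N_s/N_p = 1.9563 × 104/911 = 0.223 A.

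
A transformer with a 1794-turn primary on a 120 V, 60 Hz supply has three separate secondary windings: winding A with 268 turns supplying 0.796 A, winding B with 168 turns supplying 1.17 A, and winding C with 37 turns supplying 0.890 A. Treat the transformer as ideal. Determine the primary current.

I_p ≈ 0.247 A

V_A = 120 × 268/1794 = 17.926 V; V_B = 120 × 168/1794 = 11.237 V; V_C = 120 × 37/1794 = 2.4749 V.
P_out = V_A I_A + V_B I_B + V_C I_C = 17.926×0.796 + 11.237×1.17 + 2.4749×0.890 = 14.269 + 13.148 + 2.2027 = 29.620 W.
Ideal ⇒ P_in = P_out, so I_p = P_out/V_p = 29.620/120 = 0.247 A.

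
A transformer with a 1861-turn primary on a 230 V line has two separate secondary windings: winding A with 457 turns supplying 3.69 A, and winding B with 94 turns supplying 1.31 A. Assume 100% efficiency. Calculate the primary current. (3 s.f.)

V_A = 230 × 457/1861 = 56.480 V; V_B = 230 × 94/1861 = 11.617 V.
P_out = V_A I_A + V_B I_B = 56.480×3.69 + 11.617×1.31 = 208.41 + 15.219 = 223.63 W.
Ideal ⇒ P_in = P_out, so I_p = P_out/V_p = 223.63/230 = 0.972 A.

I_p ≈ 0.972 A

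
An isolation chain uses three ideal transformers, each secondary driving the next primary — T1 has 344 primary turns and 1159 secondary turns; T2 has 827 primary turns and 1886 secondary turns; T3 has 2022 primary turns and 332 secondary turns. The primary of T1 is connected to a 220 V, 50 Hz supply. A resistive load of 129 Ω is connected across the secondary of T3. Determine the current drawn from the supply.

Secondary of T1: V = 220.00 × 1159/344 = 741.22 V.
Secondary of T2: V = 741.22 × 1886/827 = 1690.4 V.
Secondary of T3: V = 1690.4 × 332/2022 = 277.55 V.
I_load = 277.55/129 = 2.1515 A, so P_out = 277.55 × 2.1515 = 597.16 W.
All ideal ⇒ P_in = P_out, so I_supply = 597.16/220 = 2.71 A.

I_supply ≈ 2.71 A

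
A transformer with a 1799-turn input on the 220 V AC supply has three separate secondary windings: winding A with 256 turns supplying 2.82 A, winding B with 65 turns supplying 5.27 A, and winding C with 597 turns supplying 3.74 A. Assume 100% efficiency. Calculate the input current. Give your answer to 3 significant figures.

V_A = 220 × 256/1799 = 31.306 V; V_B = 220 × 65/1799 = 7.9489 V; V_C = 220 × 597/1799 = 73.007 V.
P_out = V_A I_A + V_B I_B + V_C I_C = 31.306×2.82 + 7.9489×5.27 + 73.007×3.74 = 88.284 + 41.890 + 273.05 = 403.22 W.
Ideal ⇒ P_in = P_out, so I_in = P_out/V_in = 403.22/220 = 1.83 A.

I_in ≈ 1.83 A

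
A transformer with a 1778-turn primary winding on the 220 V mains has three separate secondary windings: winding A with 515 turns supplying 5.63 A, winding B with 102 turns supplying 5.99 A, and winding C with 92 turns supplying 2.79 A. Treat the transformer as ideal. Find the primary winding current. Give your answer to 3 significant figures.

V_A = 220 × 515/1778 = 63.723 V; V_B = 220 × 102/1778 = 12.621 V; V_C = 220 × 92/1778 = 11.384 V.
P_out = V_A I_A + V_B I_B + V_C I_C = 63.723×5.63 + 12.621×5.99 + 11.384×2.79 = 358.76 + 75.599 + 31.760 = 466.12 W.
Ideal ⇒ P_in = P_out, so I_p = P_out/V_p = 466.12/220 = 2.12 A.

I_p ≈ 2.12 A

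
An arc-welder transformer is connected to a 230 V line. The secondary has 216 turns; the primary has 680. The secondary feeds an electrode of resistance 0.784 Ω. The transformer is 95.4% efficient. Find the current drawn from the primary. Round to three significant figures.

I_p ≈ 31.0 A

V_s = 230 × 216/680 = 73.059 V.
I_s = V_s/R = 73.059/0.784 = 93.187 A.
P_out = V_s I_s = 73.059 × 93.187 = 6808.2 W.
P_in = P_out/η = 6808.2/0.954 = 7136.4 W.
I_p = P_in/V_p = 7136.4/230 = 31.0 A.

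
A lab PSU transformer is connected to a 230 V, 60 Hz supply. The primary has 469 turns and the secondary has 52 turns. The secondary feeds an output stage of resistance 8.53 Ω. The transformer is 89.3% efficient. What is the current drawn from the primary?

I_p ≈ 0.371 A

V_s = 230 × 52/469 = 25.501 V.
I_s = V_s/R = 25.501/8.53 = 2.9896 A.
P_out = V_s I_s = 25.501 × 2.9896 = 76.237 W.
P_in = P_out/η = 76.237/0.893 = 85.372 W.
I_p = P_in/V_p = 85.372/230 = 0.371 A.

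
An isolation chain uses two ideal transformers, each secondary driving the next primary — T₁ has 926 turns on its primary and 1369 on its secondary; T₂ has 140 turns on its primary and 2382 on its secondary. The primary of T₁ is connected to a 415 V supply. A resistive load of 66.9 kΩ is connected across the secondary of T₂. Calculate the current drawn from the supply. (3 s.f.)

I_supply ≈ 3.92 A

After T₁: V = 415.00 × 1369/926 = 613.54 V.
After T₂: V = 613.54 × 2382/140 = 10439 V.
I_load = 10439/66900 = 0.15604 A, so P_out = 10439 × 0.15604 = 1628.9 W.
All ideal ⇒ P_in = P_out, so I_supply = 1628.9/415 = 3.92 A.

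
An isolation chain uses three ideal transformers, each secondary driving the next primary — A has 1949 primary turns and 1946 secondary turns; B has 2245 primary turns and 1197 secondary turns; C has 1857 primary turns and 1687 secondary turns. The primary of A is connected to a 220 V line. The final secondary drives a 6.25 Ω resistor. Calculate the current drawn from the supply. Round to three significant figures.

I_supply ≈ 8.23 A

After A: V = 220.00 × 1946/1949 = 219.66 V.
After B: V = 219.66 × 1197/2245 = 117.12 V.
After C: V = 117.12 × 1687/1857 = 106.40 V.
I_load = 106.40/6.25 = 17.024 A, so P_out = 106.40 × 17.024 = 1811.3 W.
All ideal ⇒ P_in = P_out, so I_supply = 1811.3/220 = 8.23 A.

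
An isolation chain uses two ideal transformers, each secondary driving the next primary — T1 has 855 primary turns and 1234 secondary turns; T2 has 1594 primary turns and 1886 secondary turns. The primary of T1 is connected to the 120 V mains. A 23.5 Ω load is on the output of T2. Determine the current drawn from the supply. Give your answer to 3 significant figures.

Secondary of T1: V = 120.00 × 1234/855 = 173.19 V.
Secondary of T2: V = 173.19 × 1886/1594 = 204.92 V.
I_load = 204.92/23.5 = 8.7200 A, so P_out = 204.92 × 8.7200 = 1786.9 W.
All ideal ⇒ P_in = P_out, so I_supply = 1786.9/120 = 14.9 A.

I_supply ≈ 14.9 A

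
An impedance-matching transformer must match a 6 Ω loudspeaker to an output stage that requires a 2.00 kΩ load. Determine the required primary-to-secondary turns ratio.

N_p/N_s ≈ 18.3

Z_p/Z_s = (N_p/N_s)², so N_p/N_s = √(2000/6) = √333 = 18.3.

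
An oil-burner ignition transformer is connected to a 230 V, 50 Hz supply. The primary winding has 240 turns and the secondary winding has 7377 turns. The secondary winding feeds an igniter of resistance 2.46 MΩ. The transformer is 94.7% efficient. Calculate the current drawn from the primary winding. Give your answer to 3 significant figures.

I_p ≈ 0.0933 A

V_s = 230 × 7377/240 = 7069.6 V.
I_s = V_s/R = 7069.6/(2.46×10^6) = 0.0028738 A.
P_out = V_s I_s = 7069.6 × 0.0028738 = 20.317 W.
P_in = P_out/η = 20.317/0.947 = 21.454 W.
I_p = P_in/V_p = 21.454/230 = 0.0933 A.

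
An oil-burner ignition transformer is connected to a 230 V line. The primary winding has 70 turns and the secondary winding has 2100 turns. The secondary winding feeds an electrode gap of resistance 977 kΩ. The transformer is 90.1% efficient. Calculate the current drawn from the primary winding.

V_s = 230 × 2100/70 = 6900.0 V.
I_s = V_s/R = 6900.0/977000 = 0.0070624 A.
P_out = V_s I_s = 6900.0 × 0.0070624 = 48.731 W.
P_in = P_out/η = 48.731/0.901 = 54.085 W.
I_p = P_in/V_p = 54.085/230 = 0.235 A.

I_p ≈ 0.235 A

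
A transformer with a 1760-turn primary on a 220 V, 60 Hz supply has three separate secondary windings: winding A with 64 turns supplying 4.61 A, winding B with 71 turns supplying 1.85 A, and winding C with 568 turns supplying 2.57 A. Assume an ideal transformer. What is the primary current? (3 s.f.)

I_p ≈ 1.07 A

V_A = 220 × 64/1760 = 8.0000 V; V_B = 220 × 71/1760 = 8.8750 V; V_C = 220 × 568/1760 = 71.000 V.
P_out = V_A I_A + V_B I_B + V_C I_C = 8.0000×4.61 + 8.8750×1.85 + 71.000×2.57 = 36.880 + 16.419 + 182.47 = 235.77 W.
Ideal ⇒ P_in = P_out, so I_p = P_out/V_p = 235.77/220 = 1.07 A.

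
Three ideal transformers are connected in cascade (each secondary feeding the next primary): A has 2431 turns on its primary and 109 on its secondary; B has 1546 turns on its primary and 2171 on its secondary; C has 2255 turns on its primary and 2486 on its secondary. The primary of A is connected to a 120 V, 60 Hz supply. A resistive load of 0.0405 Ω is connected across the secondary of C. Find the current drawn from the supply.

Secondary of A: V = 120.00 × 109/2431 = 5.3805 V.
Secondary of B: V = 5.3805 × 2171/1546 = 7.5557 V.
Secondary of C: V = 7.5557 × 2486/2255 = 8.3297 V.
I_load = 8.3297/0.0405 = 205.67 A, so P_out = 8.3297 × 205.67 = 1713.2 W.
All ideal ⇒ P_in = P_out, so I_supply = 1713.2/120 = 14.3 A.

I_supply ≈ 14.3 A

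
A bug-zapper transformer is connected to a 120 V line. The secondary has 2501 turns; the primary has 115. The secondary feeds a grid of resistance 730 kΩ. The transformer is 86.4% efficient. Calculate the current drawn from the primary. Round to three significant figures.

V_s = 120 × 2501/115 = 2609.7 V.
I_s = V_s/R = 2609.7/730000 = 0.0035750 A.
P_out = V_s I_s = 2609.7 × 0.0035750 = 9.3298 W.
P_in = P_out/η = 9.3298/0.864 = 10.798 W.
I_p = P_in/V_p = 10.798/120 = 0.0900 A.

I_p ≈ 0.0900 A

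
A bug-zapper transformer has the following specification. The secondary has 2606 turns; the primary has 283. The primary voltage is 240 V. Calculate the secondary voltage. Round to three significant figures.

V_s/V_p = N_s/N_p, so V_s = 240 × 2606/283 = 2210 V.

V_s ≈ 2210 V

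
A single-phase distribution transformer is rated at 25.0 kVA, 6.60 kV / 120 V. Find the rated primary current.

I_p = S/V_p = 25000/6600 = 3.79 A.

I_p ≈ 3.79 A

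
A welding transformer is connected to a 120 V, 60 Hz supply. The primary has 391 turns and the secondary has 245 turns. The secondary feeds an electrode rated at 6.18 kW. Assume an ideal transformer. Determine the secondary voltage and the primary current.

V_s ≈ 75.2 V, I_p ≈ 51.5 A

V_s = V_p × N_s/N_p = 120 × 245/391 = 75.192 V.
I_s = P/V_s = 6180/75.192 = 82.190 A.
I_p = I_s × N_s/N_p = 82.190 × 245/391 = 51.5 A.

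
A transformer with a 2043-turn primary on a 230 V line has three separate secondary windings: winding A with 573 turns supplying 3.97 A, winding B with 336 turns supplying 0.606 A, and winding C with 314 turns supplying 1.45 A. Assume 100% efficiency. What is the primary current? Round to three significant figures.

I_p ≈ 1.44 A

V_A = 230 × 573/2043 = 64.508 V; V_B = 230 × 336/2043 = 37.827 V; V_C = 230 × 314/2043 = 35.350 V.
P_out = V_A I_A + V_B I_B + V_C I_C = 64.508×3.97 + 37.827×0.606 + 35.350×1.45 = 256.10 + 22.923 + 51.257 = 330.28 W.
Ideal ⇒ P_in = P_out, so I_p = P_out/V_p = 330.28/230 = 1.44 A.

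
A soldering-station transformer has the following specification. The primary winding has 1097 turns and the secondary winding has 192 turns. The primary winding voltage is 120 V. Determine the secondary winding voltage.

V_s/V_p = N_s/N_p, so V_s = 120 × 192/1097 = 21.0 V.

V_s ≈ 21.0 V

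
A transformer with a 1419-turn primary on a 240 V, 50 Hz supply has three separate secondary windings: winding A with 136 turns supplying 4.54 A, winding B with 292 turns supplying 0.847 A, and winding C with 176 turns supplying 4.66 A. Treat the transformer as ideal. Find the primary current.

I_p ≈ 1.19 A

V_A = 240 × 136/1419 = 23.002 V; V_B = 240 × 292/1419 = 49.387 V; V_C = 240 × 176/1419 = 29.767 V.
P_out = V_A I_A + V_B I_B + V_C I_C = 23.002×4.54 + 49.387×0.847 + 29.767×4.66 = 104.43 + 41.831 + 138.72 = 284.98 W.
Ideal ⇒ P_in = P_out, so I_p = P_out/V_p = 284.98/240 = 1.19 A.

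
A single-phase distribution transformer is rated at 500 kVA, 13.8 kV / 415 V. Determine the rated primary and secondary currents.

I_p ≈ 36.2 A, I_s ≈ 1200 A

I_p = S/V_p = 500000/13800 = 36.2 A.
I_s = S/V_s = 500000/415 = 1200 A.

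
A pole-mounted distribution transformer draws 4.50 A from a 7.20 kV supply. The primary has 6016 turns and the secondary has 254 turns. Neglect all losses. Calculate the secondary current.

I_s ≈ 107 A

I_s/I_p = N_p/N_s, so I_s = 4.50 × 6016/254 = 107 A.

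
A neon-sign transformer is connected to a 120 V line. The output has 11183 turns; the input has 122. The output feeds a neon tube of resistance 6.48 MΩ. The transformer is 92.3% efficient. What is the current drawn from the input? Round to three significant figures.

V_out = 120 × 11183/122 = 11000 V.
I_out = V_out/R = 11000/(6.48×10^6) = 0.0016975 A.
P_out = V_out I_out = 11000 × 0.0016975 = 18.672 W.
P_in = P_out/η = 18.672/0.923 = 20.229 W.
I_in = P_in/V_in = 20.229/120 = 0.169 A.

I_in ≈ 0.169 A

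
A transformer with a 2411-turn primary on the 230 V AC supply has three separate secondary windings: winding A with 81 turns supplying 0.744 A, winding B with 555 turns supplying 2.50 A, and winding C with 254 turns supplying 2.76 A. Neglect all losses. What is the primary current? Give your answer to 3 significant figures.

I_p ≈ 0.891 A

V_A = 230 × 81/2411 = 7.7271 V; V_B = 230 × 555/2411 = 52.945 V; V_C = 230 × 254/2411 = 24.231 V.
P_out = V_A I_A + V_B I_B + V_C I_C = 7.7271×0.744 + 52.945×2.50 + 24.231×2.76 = 5.7490 + 132.36 + 66.876 = 204.99 W.
Ideal ⇒ P_in = P_out, so I_p = P_out/V_p = 204.99/230 = 0.891 A.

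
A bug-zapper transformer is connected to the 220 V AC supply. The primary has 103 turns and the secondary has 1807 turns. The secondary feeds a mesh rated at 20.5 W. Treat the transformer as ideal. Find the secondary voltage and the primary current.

V_s ≈ 3860 V, I_p ≈ 0.0932 A

V_s = V_p × N_s/N_p = 220 × 1807/103 = 3859.6 V.
I_s = P/V_s = 20.5/3859.6 = 0.0053114 A.
I_p = I_s × N_s/N_p = 0.0053114 × 1807/103 = 0.0932 A.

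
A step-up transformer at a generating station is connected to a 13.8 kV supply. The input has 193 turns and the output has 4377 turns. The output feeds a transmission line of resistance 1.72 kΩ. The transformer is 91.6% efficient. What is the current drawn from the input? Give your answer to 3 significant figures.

V_out = 13800 × 4377/193 = 312970 V.
I_out = V_out/R = 312970/1720 = 181.96 A.
P_out = V_out I_out = 312970 × 181.96 = 5.6947×10^7 W.
P_in = P_out/η = 5.6947×10^7/0.916 = 6.2169×10^7 W.
I_in = P_in/V_in = 6.2169×10^7/13800 = 4500 A.

I_in ≈ 4500 A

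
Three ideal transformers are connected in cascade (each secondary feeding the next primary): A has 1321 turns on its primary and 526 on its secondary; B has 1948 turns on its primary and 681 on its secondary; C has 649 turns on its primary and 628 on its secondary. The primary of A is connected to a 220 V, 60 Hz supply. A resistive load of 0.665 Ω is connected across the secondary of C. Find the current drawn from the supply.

After A: V = 220.00 × 526/1321 = 87.600 V.
After B: V = 87.600 × 681/1948 = 30.624 V.
After C: V = 30.624 × 628/649 = 29.633 V.
I_load = 29.633/0.665 = 44.561 A, so P_out = 29.633 × 44.561 = 1320.5 W.
All ideal ⇒ P_in = P_out, so I_supply = 1320.5/220 = 6.00 A.

I_supply ≈ 6.00 A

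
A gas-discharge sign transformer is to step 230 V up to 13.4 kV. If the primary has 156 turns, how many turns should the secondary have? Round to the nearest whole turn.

N_s/N_p = V_s/V_p, so N_s = 156 × 13400/230 = 9088.7 ≈ 9089 turns.

N_s = 9089 turns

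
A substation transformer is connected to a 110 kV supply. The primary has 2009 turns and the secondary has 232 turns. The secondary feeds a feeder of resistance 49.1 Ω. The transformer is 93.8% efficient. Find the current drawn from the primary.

I_p ≈ 31.9 A

V_s = 110000 × 232/2009 = 12703 V.
I_s = V_s/R = 12703/49.1 = 258.71 A.
P_out = V_s I_s = 12703 × 258.71 = 3.2864×10^6 W.
P_in = P_out/η = 3.2864×10^6/0.938 = 3.5036×10^6 W.
I_p = P_in/V_p = 3.5036×10^6/110000 = 31.9 A.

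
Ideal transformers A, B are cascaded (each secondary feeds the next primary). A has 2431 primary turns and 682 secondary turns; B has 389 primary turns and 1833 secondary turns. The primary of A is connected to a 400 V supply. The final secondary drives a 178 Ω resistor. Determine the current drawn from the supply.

After A: V = 400.00 × 682/2431 = 112.22 V.
After B: V = 112.22 × 1833/389 = 528.78 V.
I_load = 528.78/178 = 2.9707 A, so P_out = 528.78 × 2.9707 = 1570.8 W.
All ideal ⇒ P_in = P_out, so I_supply = 1570.8/400 = 3.93 A.

I_supply ≈ 3.93 A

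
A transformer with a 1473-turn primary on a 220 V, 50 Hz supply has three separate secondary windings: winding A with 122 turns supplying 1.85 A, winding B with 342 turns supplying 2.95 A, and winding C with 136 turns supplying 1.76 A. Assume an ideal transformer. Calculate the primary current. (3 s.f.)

V_A = 220 × 122/1473 = 18.221 V; V_B = 220 × 342/1473 = 51.079 V; V_C = 220 × 136/1473 = 20.312 V.
P_out = V_A I_A + V_B I_B + V_C I_C = 18.221×1.85 + 51.079×2.95 + 20.312×1.76 = 33.709 + 150.68 + 35.750 = 220.14 W.
Ideal ⇒ P_in = P_out, so I_p = P_out/V_p = 220.14/220 = 1.00 A.

I_p ≈ 1.00 A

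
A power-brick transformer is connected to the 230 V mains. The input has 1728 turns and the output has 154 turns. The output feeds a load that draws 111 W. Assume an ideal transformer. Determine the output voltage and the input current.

V_out = V_in × N_out/N_in = 230 × 154/1728 = 20.498 V.
I_out = P/V_out = 111/20.498 = 5.4152 A.
I_in = I_out × N_out/N_in = 5.4152 × 154/1728 = 0.483 A.

V_out ≈ 20.5 V, I_in ≈ 0.483 A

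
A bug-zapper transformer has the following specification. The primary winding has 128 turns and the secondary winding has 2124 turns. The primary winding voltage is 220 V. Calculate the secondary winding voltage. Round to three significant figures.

V_s ≈ 3650 V

V_s/V_p = N_s/N_p, so V_s = 220 × 2124/128 = 3650 V.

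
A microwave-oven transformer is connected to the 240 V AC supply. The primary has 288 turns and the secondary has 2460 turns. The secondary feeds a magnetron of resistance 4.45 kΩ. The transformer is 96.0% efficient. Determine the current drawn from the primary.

V_s = 240 × 2460/288 = 2050.0 V.
I_s = V_s/R = 2050.0/4450 = 0.46067 A.
P_out = V_s I_s = 2050.0 × 0.46067 = 944.38 W.
P_in = P_out/η = 944.38/0.960 = 983.73 W.
I_p = P_in/V_p = 983.73/240 = 4.10 A.

I_p ≈ 4.10 A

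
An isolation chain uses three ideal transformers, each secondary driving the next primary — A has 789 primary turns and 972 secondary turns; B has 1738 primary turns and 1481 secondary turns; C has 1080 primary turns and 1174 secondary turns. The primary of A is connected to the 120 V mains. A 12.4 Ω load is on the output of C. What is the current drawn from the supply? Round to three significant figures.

I_supply ≈ 12.6 A

After A: V = 120.00 × 972/789 = 147.83 V.
After B: V = 147.83 × 1481/1738 = 125.97 V.
After C: V = 125.97 × 1174/1080 = 136.94 V.
I_load = 136.94/12.4 = 11.043 A, so P_out = 136.94 × 11.043 = 1512.2 W.
All ideal ⇒ P_in = P_out, so I_supply = 1512.2/120 = 12.6 A.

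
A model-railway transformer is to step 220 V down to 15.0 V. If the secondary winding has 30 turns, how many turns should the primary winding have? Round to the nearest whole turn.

N_p = 440 turns

N_p/N_s = V_p/V_s, so N_p = 30 × 220/15.0 = 440.0 ≈ 440 turns.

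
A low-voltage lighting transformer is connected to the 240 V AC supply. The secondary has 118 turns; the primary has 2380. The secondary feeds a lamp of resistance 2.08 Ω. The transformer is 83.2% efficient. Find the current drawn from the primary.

I_p ≈ 0.341 A

V_s = 240 × 118/2380 = 11.899 V.
I_s = V_s/R = 11.899/2.08 = 5.7207 A.
P_out = V_s I_s = 11.899 × 5.7207 = 68.072 W.
P_in = P_out/η = 68.072/0.832 = 81.817 W.
I_p = P_in/V_p = 81.817/240 = 0.341 A.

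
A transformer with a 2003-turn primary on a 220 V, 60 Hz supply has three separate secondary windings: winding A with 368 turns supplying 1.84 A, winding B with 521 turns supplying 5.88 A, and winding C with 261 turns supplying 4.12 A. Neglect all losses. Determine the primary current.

V_A = 220 × 368/2003 = 40.419 V; V_B = 220 × 521/2003 = 57.224 V; V_C = 220 × 261/2003 = 28.667 V.
P_out = V_A I_A + V_B I_B + V_C I_C = 40.419×1.84 + 57.224×5.88 + 28.667×4.12 = 74.372 + 336.48 + 118.11 = 528.96 W.
Ideal ⇒ P_in = P_out, so I_p = P_out/V_p = 528.96/220 = 2.40 A.

I_p ≈ 2.40 A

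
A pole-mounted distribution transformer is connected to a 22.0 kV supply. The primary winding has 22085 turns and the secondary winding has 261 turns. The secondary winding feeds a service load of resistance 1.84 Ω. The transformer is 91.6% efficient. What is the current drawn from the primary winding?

I_p ≈ 1.82 A

V_s = 22000 × 261/22085 = 260.00 V.
I_s = V_s/R = 260.00/1.84 = 141.30 A.
P_out = V_s I_s = 260.00 × 141.30 = 36738 W.
P_in = P_out/η = 36738/0.916 = 40107 W.
I_p = P_in/V_p = 40107/22000 = 1.82 A.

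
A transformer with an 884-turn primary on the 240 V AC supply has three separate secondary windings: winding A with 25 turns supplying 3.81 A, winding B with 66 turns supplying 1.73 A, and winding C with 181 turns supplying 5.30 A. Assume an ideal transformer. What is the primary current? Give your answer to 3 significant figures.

V_A = 240 × 25/884 = 6.7873 V; V_B = 240 × 66/884 = 17.919 V; V_C = 240 × 181/884 = 49.140 V.
P_out = V_A I_A + V_B I_B + V_C I_C = 6.7873×3.81 + 17.919×1.73 + 49.140×5.30 = 25.860 + 30.999 + 260.44 = 317.30 W.
Ideal ⇒ P_in = P_out, so I_p = P_out/V_p = 317.30/240 = 1.32 A.

I_p ≈ 1.32 A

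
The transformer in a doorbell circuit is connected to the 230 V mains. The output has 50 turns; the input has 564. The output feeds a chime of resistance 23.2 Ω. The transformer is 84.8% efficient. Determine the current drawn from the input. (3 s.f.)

V_out = 230 × 50/564 = 20.390 V.
I_out = V_out/R = 20.390/23.2 = 0.87888 A.
P_out = V_out I_out = 20.390 × 0.87888 = 17.920 W.
P_in = P_out/η = 17.920/0.848 = 21.133 W.
I_in = P_in/V_in = 21.133/230 = 0.0919 A.

I_in ≈ 0.0919 A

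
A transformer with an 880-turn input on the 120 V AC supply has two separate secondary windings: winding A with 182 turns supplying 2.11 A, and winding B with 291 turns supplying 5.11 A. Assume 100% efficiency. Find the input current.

I_in ≈ 2.13 A

V_A = 120 × 182/880 = 24.818 V; V_B = 120 × 291/880 = 39.682 V.
P_out = V_A I_A + V_B I_B = 24.818×2.11 + 39.682×5.11 = 52.366 + 202.77 = 255.14 W.
Ideal ⇒ P_in = P_out, so I_in = P_out/V_in = 255.14/120 = 2.13 A.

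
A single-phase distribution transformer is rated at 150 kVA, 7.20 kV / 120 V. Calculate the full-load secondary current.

I_s = S/V_s = 150000/120 = 1250 A.

I_s ≈ 1250 A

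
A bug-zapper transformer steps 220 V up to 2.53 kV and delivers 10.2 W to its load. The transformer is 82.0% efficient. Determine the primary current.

P_in = P_out/η = 10.2/0.820 = 12.439 W.
I_p = P_in/V_p = 12.439/220 = 0.0565 A.

I_p ≈ 0.0565 A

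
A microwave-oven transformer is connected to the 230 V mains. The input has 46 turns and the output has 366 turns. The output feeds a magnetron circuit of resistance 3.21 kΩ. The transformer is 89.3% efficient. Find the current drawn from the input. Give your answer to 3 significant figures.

I_in ≈ 5.08 A

V_out = 230 × 366/46 = 1830.0 V.
I_out = V_out/R = 1830.0/3210 = 0.57009 A.
P_out = V_out I_out = 1830.0 × 0.57009 = 1043.3 W.
P_in = P_out/η = 1043.3/0.893 = 1168.3 W.
I_in = P_in/V_in = 1168.3/230 = 5.08 A.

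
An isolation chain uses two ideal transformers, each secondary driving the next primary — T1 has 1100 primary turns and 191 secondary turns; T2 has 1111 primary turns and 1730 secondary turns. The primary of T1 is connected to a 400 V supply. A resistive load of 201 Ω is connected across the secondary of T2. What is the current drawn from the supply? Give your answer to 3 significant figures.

I_supply ≈ 0.145 A

After T1: V = 400.00 × 191/1100 = 69.455 V.
After T2: V = 69.455 × 1730/1111 = 108.15 V.
I_load = 108.15/201 = 0.53807 A, so P_out = 108.15 × 0.53807 = 58.193 W.
All ideal ⇒ P_in = P_out, so I_supply = 58.193/400 = 0.145 A.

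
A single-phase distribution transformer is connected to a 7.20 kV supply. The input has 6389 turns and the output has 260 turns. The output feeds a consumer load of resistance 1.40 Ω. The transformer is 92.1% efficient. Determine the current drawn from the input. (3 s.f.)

I_in ≈ 9.25 A

V_out = 7200 × 260/6389 = 293.00 V.
I_out = V_out/R = 293.00/1.40 = 209.29 A.
P_out = V_out I_out = 293.00 × 209.29 = 61322 W.
P_in = P_out/η = 61322/0.921 = 66582 W.
I_in = P_in/V_in = 66582/7200 = 9.25 A.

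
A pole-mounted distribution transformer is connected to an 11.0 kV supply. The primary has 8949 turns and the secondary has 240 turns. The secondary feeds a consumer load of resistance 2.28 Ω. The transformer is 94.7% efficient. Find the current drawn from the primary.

I_p ≈ 3.66 A

V_s = 11000 × 240/8949 = 295.01 V.
I_s = V_s/R = 295.01/2.28 = 129.39 A.
P_out = V_s I_s = 295.01 × 129.39 = 38170 W.
P_in = P_out/η = 38170/0.947 = 40306 W.
I_p = P_in/V_p = 40306/11000 = 3.66 A.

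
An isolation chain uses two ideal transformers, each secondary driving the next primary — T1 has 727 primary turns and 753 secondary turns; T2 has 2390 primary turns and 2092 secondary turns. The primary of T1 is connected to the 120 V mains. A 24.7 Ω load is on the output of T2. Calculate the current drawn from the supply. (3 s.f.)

Secondary of T1: V = 120.00 × 753/727 = 124.29 V.
Secondary of T2: V = 124.29 × 2092/2390 = 108.79 V.
I_load = 108.79/24.7 = 4.4046 A, so P_out = 108.79 × 4.4046 = 479.20 W.
All ideal ⇒ P_in = P_out, so I_supply = 479.20/120 = 3.99 A.

I_supply ≈ 3.99 A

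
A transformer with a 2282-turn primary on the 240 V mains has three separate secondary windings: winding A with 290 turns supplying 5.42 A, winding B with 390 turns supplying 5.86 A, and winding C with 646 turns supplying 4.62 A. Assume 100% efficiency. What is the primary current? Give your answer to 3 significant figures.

I_p ≈ 3.00 A

V_A = 240 × 290/2282 = 30.500 V; V_B = 240 × 390/2282 = 41.017 V; V_C = 240 × 646/2282 = 67.940 V.
P_out = V_A I_A + V_B I_B + V_C I_C = 30.500×5.42 + 41.017×5.86 + 67.940×4.62 = 165.31 + 240.36 + 313.88 = 719.55 W.
Ideal ⇒ P_in = P_out, so I_p = P_out/V_p = 719.55/240 = 3.00 A.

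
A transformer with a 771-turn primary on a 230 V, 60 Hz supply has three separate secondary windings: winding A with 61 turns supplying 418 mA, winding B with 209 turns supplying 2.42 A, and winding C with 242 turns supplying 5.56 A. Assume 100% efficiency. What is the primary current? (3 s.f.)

V_A = 230 × 61/771 = 18.197 V; V_B = 230 × 209/771 = 62.348 V; V_C = 230 × 242/771 = 72.192 V.
P_out = V_A I_A + V_B I_B + V_C I_C = 18.197×0.418 + 62.348×2.42 + 72.192×5.56 = 7.6064 + 150.88 + 401.39 = 559.87 W.
Ideal ⇒ P_in = P_out, so I_p = P_out/V_p = 559.87/230 = 2.43 A.

I_p ≈ 2.43 A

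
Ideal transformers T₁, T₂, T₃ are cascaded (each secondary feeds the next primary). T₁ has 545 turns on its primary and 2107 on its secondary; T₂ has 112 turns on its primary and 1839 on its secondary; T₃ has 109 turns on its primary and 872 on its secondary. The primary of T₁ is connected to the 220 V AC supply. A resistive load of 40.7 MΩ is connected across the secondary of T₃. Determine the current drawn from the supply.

I_supply ≈ 1.39 A

After T₁: V = 220.00 × 2107/545 = 850.53 V.
After T₂: V = 850.53 × 1839/112 = 13965 V.
After T₃: V = 13965 × 872/109 = 111720 V.
I_load = 111720/(4.07×10^7) = 0.0027450 A, so P_out = 111720 × 0.0027450 = 306.69 W.
All ideal ⇒ P_in = P_out, so I_supply = 306.69/220 = 1.39 A.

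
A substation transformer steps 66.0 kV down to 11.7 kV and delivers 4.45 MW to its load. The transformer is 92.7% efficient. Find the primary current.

P_in = P_out/η = 4.45×10^6/0.927 = 4.8004×10^6 W.
I_p = P_in/V_p = 4.8004×10^6/66000 = 72.7 A.

I_p ≈ 72.7 A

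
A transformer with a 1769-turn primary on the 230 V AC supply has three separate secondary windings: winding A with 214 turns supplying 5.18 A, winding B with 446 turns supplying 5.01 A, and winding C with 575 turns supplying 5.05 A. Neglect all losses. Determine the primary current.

V_A = 230 × 214/1769 = 27.824 V; V_B = 230 × 446/1769 = 57.988 V; V_C = 230 × 575/1769 = 74.760 V.
P_out = V_A I_A + V_B I_B + V_C I_C = 27.824×5.18 + 57.988×5.01 + 74.760×5.05 = 144.13 + 290.52 + 377.54 = 812.18 W.
Ideal ⇒ P_in = P_out, so I_p = P_out/V_p = 812.18/230 = 3.53 A.

I_p ≈ 3.53 A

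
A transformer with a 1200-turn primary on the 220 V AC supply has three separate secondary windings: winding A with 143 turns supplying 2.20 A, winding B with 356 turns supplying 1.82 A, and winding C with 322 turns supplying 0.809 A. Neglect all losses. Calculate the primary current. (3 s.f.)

V_A = 220 × 143/1200 = 26.217 V; V_B = 220 × 356/1200 = 65.267 V; V_C = 220 × 322/1200 = 59.033 V.
P_out = V_A I_A + V_B I_B + V_C I_C = 26.217×2.20 + 65.267×1.82 + 59.033×0.809 = 57.677 + 118.79 + 47.758 = 224.22 W.
Ideal ⇒ P_in = P_out, so I_p = P_out/V_p = 224.22/220 = 1.02 A.

I_p ≈ 1.02 A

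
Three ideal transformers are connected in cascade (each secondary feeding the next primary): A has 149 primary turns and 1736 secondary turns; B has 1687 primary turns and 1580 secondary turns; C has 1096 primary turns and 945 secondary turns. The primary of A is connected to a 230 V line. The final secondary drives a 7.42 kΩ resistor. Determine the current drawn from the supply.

I_supply ≈ 2.74 A

Secondary of A: V = 230.00 × 1736/149 = 2679.7 V.
Secondary of B: V = 2679.7 × 1580/1687 = 2509.8 V.
Secondary of C: V = 2509.8 × 945/1096 = 2164.0 V.
I_load = 2164.0/7420 = 0.29164 A, so P_out = 2164.0 × 0.29164 = 631.11 W.
All ideal ⇒ P_in = P_out, so I_supply = 631.11/230 = 2.74 A.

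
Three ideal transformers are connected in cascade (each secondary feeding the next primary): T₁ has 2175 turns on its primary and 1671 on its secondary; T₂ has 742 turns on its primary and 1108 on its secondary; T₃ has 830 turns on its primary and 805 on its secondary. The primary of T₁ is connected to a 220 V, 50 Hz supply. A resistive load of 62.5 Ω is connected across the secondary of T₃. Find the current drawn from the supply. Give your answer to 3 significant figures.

After T₁: V = 220.00 × 1671/2175 = 169.02 V.
After T₂: V = 169.02 × 1108/742 = 252.39 V.
After T₃: V = 252.39 × 805/830 = 244.79 V.
I_load = 244.79/62.5 = 3.9166 A, so P_out = 244.79 × 3.9166 = 958.75 W.
All ideal ⇒ P_in = P_out, so I_supply = 958.75/220 = 4.36 A.

I_supply ≈ 4.36 A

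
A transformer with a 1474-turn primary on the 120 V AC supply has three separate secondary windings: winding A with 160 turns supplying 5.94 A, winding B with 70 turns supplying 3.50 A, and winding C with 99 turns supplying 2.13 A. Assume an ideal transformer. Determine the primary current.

I_p ≈ 0.954 A

V_A = 120 × 160/1474 = 13.026 V; V_B = 120 × 70/1474 = 5.6988 V; V_C = 120 × 99/1474 = 8.0597 V.
P_out = V_A I_A + V_B I_B + V_C I_C = 13.026×5.94 + 5.6988×3.50 + 8.0597×2.13 = 77.373 + 19.946 + 17.167 = 114.49 W.
Ideal ⇒ P_in = P_out, so I_p = P_out/V_p = 114.49/120 = 0.954 A.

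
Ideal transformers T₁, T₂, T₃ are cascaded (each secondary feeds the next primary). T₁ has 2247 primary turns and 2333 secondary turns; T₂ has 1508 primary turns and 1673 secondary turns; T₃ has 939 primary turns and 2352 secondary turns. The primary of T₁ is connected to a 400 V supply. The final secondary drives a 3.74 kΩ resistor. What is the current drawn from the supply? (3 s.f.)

Secondary of T₁: V = 400.00 × 2333/2247 = 415.31 V.
Secondary of T₂: V = 415.31 × 1673/1508 = 460.75 V.
Secondary of T₃: V = 460.75 × 2352/939 = 1154.1 V.
I_load = 1154.1/3740 = 0.30858 A, so P_out = 1154.1 × 0.30858 = 356.13 W.
All ideal ⇒ P_in = P_out, so I_supply = 356.13/400 = 0.890 A.

I_supply ≈ 0.890 A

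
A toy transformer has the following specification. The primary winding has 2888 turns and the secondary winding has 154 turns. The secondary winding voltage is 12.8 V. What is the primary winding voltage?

V_p/V_s = N_p/N_s, so V_p = 12.8 × 2888/154 = 240 V.

V_p ≈ 240 V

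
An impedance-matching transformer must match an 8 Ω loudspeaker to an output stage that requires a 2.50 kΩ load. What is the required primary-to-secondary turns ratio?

Z_p/Z_s = (N_p/N_s)², so N_p/N_s = √(2500/8) = √312 = 17.7.

N_p/N_s ≈ 17.7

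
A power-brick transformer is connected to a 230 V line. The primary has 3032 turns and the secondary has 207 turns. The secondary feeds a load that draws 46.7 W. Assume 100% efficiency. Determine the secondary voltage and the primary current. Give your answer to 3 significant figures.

V_s = V_p × N_s/N_p = 230 × 207/3032 = 15.703 V.
I_s = P/V_s = 46.7/15.703 = 2.9740 A.
I_p = I_s × N_s/N_p = 2.9740 × 207/3032 = 0.203 A.

V_s ≈ 15.7 V, I_p ≈ 0.203 A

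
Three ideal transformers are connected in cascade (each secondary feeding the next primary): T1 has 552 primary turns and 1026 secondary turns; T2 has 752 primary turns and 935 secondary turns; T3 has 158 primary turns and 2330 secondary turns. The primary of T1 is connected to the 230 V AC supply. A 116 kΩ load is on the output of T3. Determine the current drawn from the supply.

I_supply ≈ 2.30 A

After T1: V = 230.00 × 1026/552 = 427.50 V.
After T2: V = 427.50 × 935/752 = 531.53 V.
After T3: V = 531.53 × 2330/158 = 7838.4 V.
I_load = 7838.4/116000 = 0.067573 A, so P_out = 7838.4 × 0.067573 = 529.66 W.
All ideal ⇒ P_in = P_out, so I_supply = 529.66/230 = 2.30 A.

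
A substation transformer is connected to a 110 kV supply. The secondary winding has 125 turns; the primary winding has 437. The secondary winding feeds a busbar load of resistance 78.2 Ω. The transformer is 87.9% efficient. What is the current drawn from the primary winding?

V_s = 110000 × 125/437 = 31465 V.
I_s = V_s/R = 31465/78.2 = 402.36 A.
P_out = V_s I_s = 31465 × 402.36 = 1.2660×10^7 W.
P_in = P_out/η = 1.2660×10^7/0.879 = 1.4403×10^7 W.
I_p = P_in/V_p = 1.4403×10^7/110000 = 131 A.

I_p ≈ 131 A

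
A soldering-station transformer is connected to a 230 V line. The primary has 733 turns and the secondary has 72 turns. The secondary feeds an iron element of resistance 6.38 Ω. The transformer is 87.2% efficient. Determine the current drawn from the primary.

V_s = 230 × 72/733 = 22.592 V.
I_s = V_s/R = 22.592/6.38 = 3.5411 A.
P_out = V_s I_s = 22.592 × 3.5411 = 80.000 W.
P_in = P_out/η = 80.000/0.872 = 91.744 W.
I_p = P_in/V_p = 91.744/230 = 0.399 A.

I_p ≈ 0.399 A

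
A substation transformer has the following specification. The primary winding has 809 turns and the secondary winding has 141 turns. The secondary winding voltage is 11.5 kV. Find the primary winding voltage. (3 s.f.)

V_p/V_s = N_p/N_s, so V_p = 11500 × 809/141 = 66000 V.

V_p ≈ 66000 V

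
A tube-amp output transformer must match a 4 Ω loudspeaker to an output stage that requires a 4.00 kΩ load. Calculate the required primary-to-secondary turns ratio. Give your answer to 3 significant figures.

Z_p/Z_s = (N_p/N_s)², so N_p/N_s = √(4000/4) = √1000 = 31.6.

N_p/N_s ≈ 31.6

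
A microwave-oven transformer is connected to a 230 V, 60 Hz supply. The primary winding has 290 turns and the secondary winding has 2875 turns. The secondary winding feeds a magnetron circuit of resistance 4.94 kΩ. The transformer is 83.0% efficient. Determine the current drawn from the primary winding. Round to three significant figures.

V_s = 230 × 2875/290 = 2280.2 V.
I_s = V_s/R = 2280.2/4940 = 0.46157 A.
P_out = V_s I_s = 2280.2 × 0.46157 = 1052.5 W.
P_in = P_out/η = 1052.5/0.830 = 1268.0 W.
I_p = P_in/V_p = 1268.0/230 = 5.51 A.

I_p ≈ 5.51 A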